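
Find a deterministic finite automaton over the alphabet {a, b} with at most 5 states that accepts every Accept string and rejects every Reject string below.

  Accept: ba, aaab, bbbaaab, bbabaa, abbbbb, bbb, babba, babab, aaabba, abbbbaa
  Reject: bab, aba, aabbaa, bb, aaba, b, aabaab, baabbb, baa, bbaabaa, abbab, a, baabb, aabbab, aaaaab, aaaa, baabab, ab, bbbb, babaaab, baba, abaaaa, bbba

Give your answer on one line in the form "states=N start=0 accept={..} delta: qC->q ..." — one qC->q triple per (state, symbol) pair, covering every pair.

states=5 start=0 accept={0,2} delta: 0a->1 0b->1 1a->2 1b->3 2a->3 2b->4 3a->1 3b->0 4a->3 4b->1

State merging on the prefix tree: take the shortest (then alphabetical) example prefix whose next move is undefined and point that move at state 0, else 1, else 2, ...; a target is out if some Accept/Reject pair would then sit in one state with the same input left (inseparable). If every existing state is out, open a new one.
a: 0a undefined. 0a->0: no, ba/aba meet in 0 with "ba" left. Open state 1: 0a->1.
b: 0b undefined. 0b->0: no, ba/a meet in 1. 0b->1: ok.
aa: 1a undefined. 1a->0: no, ba/aaba meet in 0. 1a->1: no, ba/b meet in 1. Open state 2: 1a->2.
ab: 1b undefined. 1b->0: no, ba/bbba meet in 2. 1b->1: no, ba/aba meet in 2. 1b->2: no, ba/bb meet in 2. Open state 3: 1b->3.
aaa: 2a undefined. 2a->0: no, aaab/b meet in 1. 2a->1: no, ba/aaaa meet in 2. 2a->2: no, ba/baa meet in 2. 2a->3: ok.
aab: 2b undefined. 2b->0: no, aaab/babaaab meet in 3 with "b" left. 2b->1: no, ba/aaba meet in 2. 2b->2: no, ba/bab meet in 2. 2b->3: no, babba/bbba meet in 3 with "ba" left. Open state 4: 2b->4.
aba: 3a undefined. 3a->0: no, bbabaa/bb meet in 3. 3a->1: ok.
abb: 3b undefined. 3b->0: ok.
aaba: 4a undefined. 4a->0: no, aaab/aaba meet in 0. 4a->1: no, ba/bbaabaa meet in 2. 4a->2: no, ba/aaba meet in 2. 4a->3: ok.
aabb: 4b undefined. 4b->0: no, ba/aabbaa meet in 2. 4b->1: ok.
All examples now run through 5 states with every (state, symbol) defined. Accept strings end in {0,2}, Reject strings end in {1,3,4}; accept={0,2}.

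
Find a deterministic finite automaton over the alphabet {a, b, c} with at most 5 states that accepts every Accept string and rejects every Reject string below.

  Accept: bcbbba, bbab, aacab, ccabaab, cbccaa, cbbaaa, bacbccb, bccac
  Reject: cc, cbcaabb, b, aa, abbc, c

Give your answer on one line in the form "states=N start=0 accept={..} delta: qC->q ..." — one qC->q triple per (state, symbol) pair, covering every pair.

states=5 start=0 accept={2,4} delta: 0a->0 0b->1 0c->1 1a->1 1b->2 1c->3 2a->1 2b->3 2c->1 3a->4 3b->1 3c->4 4a->4 4b->2 4c->2

Grow the machine one transition at a time. Run the examples from 0; the earliest place one falls off (shortest prefix, ties alphabetical) gets sent to the lowest-numbered state that keeps every Accept/Reject pair distinguishable — a pair clashes when both reach the same state with identical unread suffix — and to a fresh state only if none does.
a: 0a undefined. 0a->0: ok.
b: 0b undefined. 0b->0: no, bbab/b meet in 0. Open state 1: 0b->1.
c: 0c undefined. 0c->0: no, aacab/b meet in 1. 0c->1: ok.
ba: 1a undefined. 1a->0: no, aacab/b meet in 1. 1a->1: ok.
bb: 1b undefined. 1b->0: no, bbab/cbcaabb meet in 1. 1b->1: no, bbab/b meet in 1. Open state 2: 1b->2.
bc: 1c undefined. 1c->0: no, bccac/cc meet in 0. 1c->1: no, bccac/cc meet in 1. 1c->2: no, aacab/cc meet in 2. Open state 3: 1c->3.
bba: 2a undefined. 2a->0: no, bbab/b meet in 1. 2a->1: ok.
bcb: 3b undefined. 3b->0: no, bcbbba/b meet in 1. 3b->1: ok.
bcc: 3c undefined. 3c->0: no, bacbccb/b meet in 1. 3c->1: no, bccac/cc meet in 3. 3c->2: no, bccac/cc meet in 3. 3c->3: no, bacbccb/b meet in 1. Open state 4: 3c->4.
cbb: 2b undefined. 2b->0: no, bcbbba/aa meet in 0. 2b->1: no, bcbbba/b meet in 1. 2b->2: no, bcbbba/b meet in 1. 2b->3: ok.
cbc: 2c undefined. 2c->0: no, bbab/cbcaabb meet in 2. 2c->1: ok.
cca: 3a undefined. 3a->0: no, bcbbba/aa meet in 0. 3a->1: no, bcbbba/b meet in 1. 3a->2: no, cbccaa/b meet in 1. 3a->3: no, bcbbba/cc meet in 3. 3a->4: ok.
bcca: 4a undefined. 4a->0: no, cbccaa/aa meet in 0. 4a->1: no, cbccaa/b meet in 1. 4a->2: no, cbbaaa/b meet in 1. 4a->3: no, cbccaa/cc meet in 3. 4a->4: ok.
ccab: 4b undefined. 4b->0: no, ccabaab/b meet in 1. 4b->1: no, bacbccb/b meet in 1. 4b->2: ok.
bccac: 4c undefined. 4c->0: no, bccac/aa meet in 0. 4c->1: no, bccac/b meet in 1. 4c->2: ok.
All examples now run through 5 states with every (state, symbol) defined. Accept strings end in {2,4}, Reject strings end in {0,1,3}; accept={2,4}.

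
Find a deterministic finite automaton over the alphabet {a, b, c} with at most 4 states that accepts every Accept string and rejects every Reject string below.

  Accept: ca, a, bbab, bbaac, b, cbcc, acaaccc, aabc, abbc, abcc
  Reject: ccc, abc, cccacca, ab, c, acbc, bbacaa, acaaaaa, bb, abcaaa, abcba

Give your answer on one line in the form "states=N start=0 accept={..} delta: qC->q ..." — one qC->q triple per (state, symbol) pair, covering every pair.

Grow the machine one transition at a time. Run the examples from 0; the earliest place one falls off (shortest prefix, ties alphabetical) gets sent to the lowest-numbered state that keeps every Accept/Reject pair distinguishable — a pair clashes when both reach the same state with identical unread suffix — and to a fresh state only if none does.
a: 0a undefined. 0a->0: no, b/ab meet in 0 with "b" left. Open state 1: 0a->1.
b: 0b undefined. 0b->0: no, bbab/ab meet in 1 with "b" left. 0b->1: ok.
c: 0c undefined. 0c->0: ok.
aa: 1a undefined. 1a->0: ok.
ab: 1b undefined. 1b->0: no, ca/abcaaa meet in 1. 1b->1: no, ca/ab meet in 1. Open state 2: 1b->2.
ac: 1c undefined. 1c->0: no, ca/cccacca meet in 1. 1c->1: ok.
abb: 2b undefined. 2b->0: no, abbc/ccc meet in 0. 2b->1: ok.
abc: 2c undefined. 2c->0: no, ca/abcaaa meet in 1. 2c->1: no, ca/abc meet in 1. 2c->2: no, abcc/abc meet in 2. Open state 3: 2c->3.
bba: 2a undefined. 2a->0: ok.
abca: 3a undefined. 3a->0: ok.
abcb: 3b undefined. 3b->0: no, ca/abcba meet in 1. 3b->1: ok.
abcc: 3c undefined. 3c->0: no, abcc/ccc meet in 0. 3c->1: ok.
All examples now run through 4 states with every (state, symbol) defined. Accept strings end in {1}, Reject strings end in {0,2,3}; accept={1}.

states=4 start=0 accept={1} delta: 0a->1 0b->1 0c->0 1a->0 1b->2 1c->1 2a->0 2b->1 2c->3 3a->0 3b->1 3c->1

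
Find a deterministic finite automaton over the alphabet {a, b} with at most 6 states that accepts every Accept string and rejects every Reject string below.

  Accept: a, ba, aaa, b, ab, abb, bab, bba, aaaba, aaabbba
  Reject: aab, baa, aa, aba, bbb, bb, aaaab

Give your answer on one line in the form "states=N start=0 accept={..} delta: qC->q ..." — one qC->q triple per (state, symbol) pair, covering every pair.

Grow the machine one transition at a time. Run the examples from 0; the earliest place one falls off (shortest prefix, ties alphabetical) gets sent to the lowest-numbered state that keeps every Accept/Reject pair distinguishable — a pair clashes when both reach the same state with identical unread suffix — and to a fresh state only if none does.
a: 0a undefined. 0a->0: no, a/aa meet in 0. Open state 1: 0a->1.
b: 0b undefined. 0b->0: no, b/bbb meet in 0. 0b->1: no, ba/aa meet in 1 with "a" left. Open state 2: 0b->2.
aa: 1a undefined. 1a->0: no, b/aab meet in 2. 1a->1: no, a/aa meet in 1. 1a->2: no, b/aa meet in 2. Open state 3: 1a->3.
ab: 1b undefined. 1b->0: no, a/aba meet in 1. 1b->1: ok.
ba: 2a undefined. 2a->0: no, a/baa meet in 1. 2a->1: ok.
bb: 2b undefined. 2b->0: no, b/bbb meet in 2. 2b->1: no, a/bbb meet in 1. 2b->2: no, b/bbb meet in 2. 2b->3: ok.
aaa: 3a undefined. 3a->0: no, a/aaaab meet in 1. 3a->1: no, aaaba/baa meet in 3. 3a->2: no, a/aaaab meet in 1. 3a->3: no, aaa/baa meet in 3. Open state 4: 3a->4.
aab: 3b undefined. 3b->0: ok.
aaaa: 4a undefined. 4a->0: no, b/aaaab meet in 2. 4a->1: no, a/aaaab meet in 1. 4a->2: ok.
aaab: 4b undefined. 4b->0: ok.
All examples now run through 5 states with every (state, symbol) defined. Accept strings end in {1,2,4}, Reject strings end in {0,3}; accept={1,2,4}.

states=5 start=0 accept={1,2,4} delta: 0a->1 0b->2 1a->3 1b->1 2a->1 2b->3 3a->4 3b->0 4a->2 4b->0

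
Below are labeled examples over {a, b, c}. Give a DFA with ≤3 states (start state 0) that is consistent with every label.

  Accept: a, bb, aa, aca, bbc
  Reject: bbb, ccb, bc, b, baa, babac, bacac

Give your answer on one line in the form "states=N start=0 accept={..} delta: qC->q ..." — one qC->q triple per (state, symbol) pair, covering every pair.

states=3 start=0 accept={0,2} delta: 0a->0 0b->1 0c->0 1a->1 1b->2 1c->1 2a->1 2b->1 2c->0

Grow the machine one transition at a time. Run the examples from 0; the earliest place one falls off (shortest prefix, ties alphabetical) gets sent to the lowest-numbered state that keeps every Accept/Reject pair distinguishable — a pair clashes when both reach the same state with identical unread suffix — and to a fresh state only if none does.
a: 0a undefined. 0a->0: ok.
b: 0b undefined. 0b->0: no, a/bbb meet in 0. Open state 1: 0b->1.
c: 0c undefined. 0c->0: ok.
ba: 1a undefined. 1a->0: no, a/baa meet in 0. 1a->1: ok.
bb: 1b undefined. 1b->0: no, a/babac meet in 0. 1b->1: no, bb/bbb meet in 1. Open state 2: 1b->2.
bc: 1c undefined. 1c->0: no, a/bc meet in 0. 1c->1: ok.
bbb: 2b undefined. 2b->0: no, a/bbb meet in 0. 2b->1: ok.
bbc: 2c undefined. 2c->0: ok.
baba: 2a undefined. 2a->0: no, a/babac meet in 0. 2a->1: ok.
All examples now run through 3 states with every (state, symbol) defined. Accept strings end in {0,2}, Reject strings end in {1}; accept={0,2}.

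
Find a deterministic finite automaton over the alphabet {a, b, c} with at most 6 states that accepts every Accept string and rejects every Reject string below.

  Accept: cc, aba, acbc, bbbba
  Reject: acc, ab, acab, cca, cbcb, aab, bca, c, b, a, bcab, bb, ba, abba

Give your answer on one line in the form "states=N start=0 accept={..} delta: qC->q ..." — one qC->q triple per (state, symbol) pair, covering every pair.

Fold the examples into a partial DFA from state 0: repeatedly fix the first undefined (state, symbol) met by the shortest-then-alphabetical prefix, trying targets in increasing order and rejecting any under which an Accept and a Reject string meet in one state with the same remainder; add a state when all current targets are rejected. Accepting states are where Accept strings end.
a: 0a undefined. 0a->0: no, cc/acc meet in 0 with "cc" left. Open state 1: 0a->1.
b: 0b undefined. 0b->0: no, bbbba/a meet in 1. 0b->1: ok.
c: 0c undefined. 0c->0: no, cc/c meet in 0. 0c->1: ok.
aa: 1a undefined. 1a->0: ok.
ab: 1b undefined. 1b->0: no, aba/aab meet in 1. 1b->1: no, aba/ba meet in 0. Open state 2: 1b->2.
ac: 1c undefined. 1c->0: no, cc/ba meet in 0. 1c->1: no, cc/acc meet in 1. 1c->2: no, cc/ab meet in 2. Open state 3: 1c->3.
aba: 2a undefined. 2a->0: no, aba/ba meet in 0. 2a->1: no, aba/aab meet in 1. 2a->2: no, aba/ab meet in 2. 2a->3: ok.
abb: 2b undefined. 2b->0: no, bbbba/ba meet in 0. 2b->1: ok.
aca: 3a undefined. 3a->0: ok.
acb: 3b undefined. 3b->0: no, acbc/acab meet in 1. 3b->1: ok.
acc: 3c undefined. 3c->0: ok.
cbc: 2c undefined. 2c->0: ok.
All examples now run through 4 states with every (state, symbol) defined. Accept strings end in {3}, Reject strings end in {0,1,2}; accept={3}.

states=4 start=0 accept={3} delta: 0a->1 0b->1 0c->1 1a->0 1b->2 1c->3 2a->3 2b->1 2c->0 3a->0 3b->1 3c->0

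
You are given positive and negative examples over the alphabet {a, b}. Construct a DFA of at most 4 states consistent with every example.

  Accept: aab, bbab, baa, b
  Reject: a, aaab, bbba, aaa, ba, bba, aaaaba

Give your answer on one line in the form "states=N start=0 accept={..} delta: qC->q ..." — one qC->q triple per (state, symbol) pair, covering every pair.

states=4 start=0 accept={0,2} delta: 0a->1 0b->0 1a->2 1b->0 2a->3 2b->0 3a->0 3b->1

Fold the examples into a partial DFA from state 0: repeatedly fix the first undefined (state, symbol) met by the shortest-then-alphabetical prefix, trying targets in increasing order and rejecting any under which an Accept and a Reject string meet in one state with the same remainder; add a state when all current targets are rejected. Accepting states are where Accept strings end.
a: 0a undefined. 0a->0: no, aab/aaab meet in 0 with "b" left. Open state 1: 0a->1.
b: 0b undefined. 0b->0: ok.
aa: 1a undefined. 1a->0: no, bbab/aaab meet in 1 with "b" left. 1a->1: no, aab/aaab meet in 1 with "b" left. Open state 2: 1a->2.
aaa: 2a undefined. 2a->0: no, b/aaab meet in 0. 2a->1: no, bbab/aaab meet in 1 with "b" left. 2a->2: no, aab/aaab meet in 2 with "b" left. Open state 3: 2a->3.
aab: 2b undefined. 2b->0: ok.
aaaa: 3a undefined. 3a->0: ok.
aaab: 3b undefined. 3b->0: no, aab/aaab meet in 0. 3b->1: ok.
bbab: 1b undefined. 1b->0: ok.
All examples now run through 4 states with every (state, symbol) defined. Accept strings end in {0,2}, Reject strings end in {1,3}; accept={0,2}.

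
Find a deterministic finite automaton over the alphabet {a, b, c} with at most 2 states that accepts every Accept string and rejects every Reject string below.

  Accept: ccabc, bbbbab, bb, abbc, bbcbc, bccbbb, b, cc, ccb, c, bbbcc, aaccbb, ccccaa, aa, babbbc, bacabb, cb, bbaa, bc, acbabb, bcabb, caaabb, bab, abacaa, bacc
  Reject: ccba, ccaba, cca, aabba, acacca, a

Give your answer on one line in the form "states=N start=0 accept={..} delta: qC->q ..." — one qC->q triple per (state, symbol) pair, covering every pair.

states=2 start=0 accept={0} delta: 0a->1 0b->0 0c->0 1a->0 1b->0 1c->0

State merging on the prefix tree: take the shortest (then alphabetical) example prefix whose next move is undefined and point that move at state 0, else 1, else 2, ...; a target is out if some Accept/Reject pair would then sit in one state with the same input left (inseparable). If every existing state is out, open a new one.
a: 0a undefined. 0a->0: no, aa/a meet in 0. Open state 1: 0a->1.
b: 0b undefined. 0b->0: ok.
c: 0c undefined. 0c->0: ok.
aa: 1a undefined. 1a->0: ok.
ab: 1b undefined. 1b->0: ok.
ac: 1c undefined. 1c->0: ok.
All examples now run through 2 states with every (state, symbol) defined. Accept strings end in {0}, Reject strings end in {1}; accept={0}.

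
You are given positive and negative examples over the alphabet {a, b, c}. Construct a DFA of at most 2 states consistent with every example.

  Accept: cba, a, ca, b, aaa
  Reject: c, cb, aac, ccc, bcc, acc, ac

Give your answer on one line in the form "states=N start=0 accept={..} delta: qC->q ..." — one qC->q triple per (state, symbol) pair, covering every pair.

states=2 start=0 accept={0} delta: 0a->0 0b->0 0c->1 1a->0 1b->1 1c->1

Fold the examples into a partial DFA from state 0: repeatedly fix the first undefined (state, symbol) met by the shortest-then-alphabetical prefix, trying targets in increasing order and rejecting any under which an Accept and a Reject string meet in one state with the same remainder; add a state when all current targets are rejected. Accepting states are where Accept strings end.
a: 0a undefined. 0a->0: ok.
b: 0b undefined. 0b->0: ok.
c: 0c undefined. 0c->0: no, cba/c meet in 0. Open state 1: 0c->1.
ca: 1a undefined. 1a->0: ok.
cb: 1b undefined. 1b->0: no, cba/cb meet in 0. 1b->1: ok.
cc: 1c undefined. 1c->0: no, cba/bcc meet in 0. 1c->1: ok.
All examples now run through 2 states with every (state, symbol) defined. Accept strings end in {0}, Reject strings end in {1}; accept={0}.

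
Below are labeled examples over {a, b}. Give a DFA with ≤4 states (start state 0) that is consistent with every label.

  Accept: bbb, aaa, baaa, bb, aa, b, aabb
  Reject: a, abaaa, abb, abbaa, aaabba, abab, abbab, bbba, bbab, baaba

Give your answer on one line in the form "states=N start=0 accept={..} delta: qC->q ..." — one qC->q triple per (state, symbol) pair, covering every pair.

states=4 start=0 accept={0,2} delta: 0a->1 0b->0 1a->2 1b->3 2a->0 2b->0 3a->3 3b->3

State merging on the prefix tree: take the shortest (then alphabetical) example prefix whose next move is undefined and point that move at state 0, else 1, else 2, ...; a target is out if some Accept/Reject pair would then sit in one state with the same input left (inseparable). If every existing state is out, open a new one.
a: 0a undefined. 0a->0: no, aaa/a meet in 0. Open state 1: 0a->1.
b: 0b undefined. 0b->0: ok.
aa: 1a undefined. 1a->0: no, aaa/a meet in 1. 1a->1: no, aaa/a meet in 1. Open state 2: 1a->2.
ab: 1b undefined. 1b->0: no, bbb/abb meet in 0. 1b->1: no, aaa/abbaa meet in 2 with "a" left. 1b->2: no, aa/bbab meet in 2. Open state 3: 1b->3.
aaa: 2a undefined. 2a->0: ok.
aab: 2b undefined. 2b->0: ok.
aba: 3a undefined. 3a->0: no, bbb/abab meet in 0. 3a->1: no, bbb/abaaa meet in 0. 3a->2: no, bbb/abab meet in 0. 3a->3: ok.
abb: 3b undefined. 3b->0: no, bbb/abb meet in 0. 3b->1: no, bbb/abbaa meet in 0. 3b->2: no, bbb/abbab meet in 0. 3b->3: ok.
All examples now run through 4 states with every (state, symbol) defined. Accept strings end in {0,2}, Reject strings end in {1,3}; accept={0,2}.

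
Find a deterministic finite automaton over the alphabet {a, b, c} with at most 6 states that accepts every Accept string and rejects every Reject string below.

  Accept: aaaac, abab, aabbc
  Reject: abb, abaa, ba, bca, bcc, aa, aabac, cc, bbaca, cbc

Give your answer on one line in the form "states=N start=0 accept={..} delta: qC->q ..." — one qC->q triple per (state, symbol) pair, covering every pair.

states=4 start=0 accept={2} delta: 0a->0 0b->1 0c->2 1a->3 1b->0 1c->1 2a->0 2b->1 2c->0 3a->0 3b->2 3c->0

Grow the machine one transition at a time. Run the examples from 0; the earliest place one falls off (shortest prefix, ties alphabetical) gets sent to the lowest-numbered state that keeps every Accept/Reject pair distinguishable — a pair clashes when both reach the same state with identical unread suffix — and to a fresh state only if none does.
a: 0a undefined. 0a->0: ok.
b: 0b undefined. 0b->0: no, aaaac/aabac meet in 0 with "c" left. Open state 1: 0b->1.
c: 0c undefined. 0c->0: no, aaaac/aa meet in 0. 0c->1: no, aabbc/cbc meet in 1 with "bc" left. Open state 2: 0c->2.
ba: 1a undefined. 1a->0: no, aaaac/aabac meet in 2. 1a->1: no, abab/abb meet in 1 with "b" left. 1a->2: no, aaaac/ba meet in 2. Open state 3: 1a->3.
bb: 1b undefined. 1b->0: ok.
bc: 1c undefined. 1c->0: no, aaaac/bcc meet in 2. 1c->1: ok.
cb: 2b undefined. 2b->0: no, aaaac/cbc meet in 2. 2b->1: ok.
cc: 2c undefined. 2c->0: ok.
abaa: 3a undefined. 3a->0: ok.
abab: 3b undefined. 3b->0: no, abab/abb meet in 0. 3b->1: no, abab/bcc meet in 1. 3b->2: ok.
aabac: 3c undefined. 3c->0: ok.
bbaca: 2a undefined. 2a->0: ok.
All examples now run through 4 states with every (state, symbol) defined. Accept strings end in {2}, Reject strings end in {0,1,3}; accept={2}.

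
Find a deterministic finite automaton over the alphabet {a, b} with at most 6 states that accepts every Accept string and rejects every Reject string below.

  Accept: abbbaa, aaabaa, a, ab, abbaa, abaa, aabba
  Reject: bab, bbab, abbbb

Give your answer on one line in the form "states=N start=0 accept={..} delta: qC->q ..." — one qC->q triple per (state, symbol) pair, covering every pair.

states=3 start=0 accept={0,1} delta: 0a->0 0b->1 1a->1 1b->2 2a->1 2b->1

Fold the examples into a partial DFA from state 0: repeatedly fix the first undefined (state, symbol) met by the shortest-then-alphabetical prefix, trying targets in increasing order and rejecting any under which an Accept and a Reject string meet in one state with the same remainder; add a state when all current targets are rejected. Accepting states are where Accept strings end.
a: 0a undefined. 0a->0: ok.
b: 0b undefined. 0b->0: no, abbbaa/bab meet in 0. Open state 1: 0b->1.
ba: 1a undefined. 1a->0: no, ab/bab meet in 1. 1a->1: ok.
bb: 1b undefined. 1b->0: no, abbbaa/bbab meet in 1. 1b->1: no, abbbaa/bab meet in 1. Open state 2: 1b->2.
bba: 2a undefined. 2a->0: no, aaabaa/bbab meet in 1. 2a->1: ok.
abbb: 2b undefined. 2b->0: no, aaabaa/abbbb meet in 1. 2b->1: ok.
All examples now run through 3 states with every (state, symbol) defined. Accept strings end in {0,1}, Reject strings end in {2}; accept={0,1}.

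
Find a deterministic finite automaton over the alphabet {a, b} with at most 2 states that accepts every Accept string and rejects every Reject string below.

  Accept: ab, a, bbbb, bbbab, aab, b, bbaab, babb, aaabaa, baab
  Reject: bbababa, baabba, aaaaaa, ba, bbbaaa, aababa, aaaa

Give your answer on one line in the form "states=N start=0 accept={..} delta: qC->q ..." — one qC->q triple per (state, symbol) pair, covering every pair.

states=2 start=0 accept={1} delta: 0a->1 0b->1 1a->0 1b->1

Grow the machine one transition at a time. Run the examples from 0; the earliest place one falls off (shortest prefix, ties alphabetical) gets sent to the lowest-numbered state that keeps every Accept/Reject pair distinguishable — a pair clashes when both reach the same state with identical unread suffix — and to a fresh state only if none does.
a: 0a undefined. 0a->0: no, a/aaaaaa meet in 0. Open state 1: 0a->1.
b: 0b undefined. 0b->0: no, a/ba meet in 1. 0b->1: ok.
aa: 1a undefined. 1a->0: ok.
ab: 1b undefined. 1b->0: no, ab/baabba meet in 0. 1b->1: ok.
All examples now run through 2 states with every (state, symbol) defined. Accept strings end in {1}, Reject strings end in {0}; accept={1}.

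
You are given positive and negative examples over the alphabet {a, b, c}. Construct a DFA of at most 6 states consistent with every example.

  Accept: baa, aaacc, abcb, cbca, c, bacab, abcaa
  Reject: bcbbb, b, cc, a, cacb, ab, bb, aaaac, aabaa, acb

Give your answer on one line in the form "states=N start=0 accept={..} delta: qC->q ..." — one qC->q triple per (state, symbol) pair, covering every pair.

states=4 start=0 accept={2,3} delta: 0a->1 0b->0 0c->2 1a->2 1b->0 1c->1 2a->2 2b->3 2c->0 3a->0 3b->0 3c->1

State merging on the prefix tree: take the shortest (then alphabetical) example prefix whose next move is undefined and point that move at state 0, else 1, else 2, ...; a target is out if some Accept/Reject pair would then sit in one state with the same input left (inseparable). If every existing state is out, open a new one.
a: 0a undefined. 0a->0: no, baa/aabaa meet in 0 with "baa" left. Open state 1: 0a->1.
b: 0b undefined. 0b->0: ok.
c: 0c undefined. 0c->0: no, cbca/a meet in 1. 0c->1: no, c/a meet in 1. Open state 2: 0c->2.
aa: 1a undefined. 1a->0: no, baa/b meet in 0. 1a->1: no, baa/a meet in 1. 1a->2: ok.
ab: 1b undefined. 1b->0: ok.
ac: 1c undefined. 1c->0: no, bacab/b meet in 0. 1c->1: ok.
ca: 2a undefined. 2a->0: no, aaacc/cc meet in 2 with "c" left. 2a->1: no, aaacc/a meet in 1. 2a->2: ok.
cb: 2b undefined. 2b->0: no, baa/aabaa meet in 2. 2b->1: no, baa/aabaa meet in 2. 2b->2: no, baa/bcbbb meet in 2. Open state 3: 2b->3.
cc: 2c undefined. 2c->0: ok.
cbc: 3c undefined. 3c->0: no, cbca/a meet in 1. 3c->1: ok.
aaba: 3a undefined. 3a->0: ok.
bcbb: 3b undefined. 3b->0: ok.
All examples now run through 4 states with every (state, symbol) defined. Accept strings end in {2,3}, Reject strings end in {0,1}; accept={2,3}.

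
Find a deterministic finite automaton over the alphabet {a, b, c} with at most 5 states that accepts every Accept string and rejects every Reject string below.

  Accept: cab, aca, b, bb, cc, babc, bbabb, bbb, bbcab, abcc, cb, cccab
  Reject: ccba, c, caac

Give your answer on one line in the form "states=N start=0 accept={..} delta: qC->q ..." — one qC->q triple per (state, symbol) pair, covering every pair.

states=4 start=0 accept={0,1,3} delta: 0a->0 0b->1 0c->2 1a->0 1b->0 1c->1 2a->0 2b->0 2c->3 3a->2 3b->3 3c->0

Fold the examples into a partial DFA from state 0: repeatedly fix the first undefined (state, symbol) met by the shortest-then-alphabetical prefix, trying targets in increasing order and rejecting any under which an Accept and a Reject string meet in one state with the same remainder; add a state when all current targets are rejected. Accepting states are where Accept strings end.
a: 0a undefined. 0a->0: ok.
b: 0b undefined. 0b->0: no, babc/c meet in 0 with "c" left. Open state 1: 0b->1.
c: 0c undefined. 0c->0: no, aca/c meet in 0. 0c->1: no, b/c meet in 1. Open state 2: 0c->2.
ba: 1a undefined. 1a->0: ok.
bb: 1b undefined. 1b->0: ok.
ca: 2a undefined. 2a->0: ok.
cb: 2b undefined. 2b->0: ok.
cc: 2c undefined. 2c->0: no, aca/ccba meet in 0. 2c->1: no, aca/ccba meet in 0. 2c->2: no, aca/ccba meet in 0. Open state 3: 2c->3.
abc: 1c undefined. 1c->0: no, abcc/c meet in 2. 1c->1: ok.
ccb: 3b undefined. 3b->0: no, aca/ccba meet in 0. 3b->1: no, aca/ccba meet in 0. 3b->2: no, aca/ccba meet in 0. 3b->3: ok.
ccc: 3c undefined. 3c->0: ok.
ccba: 3a undefined. 3a->0: no, aca/ccba meet in 0. 3a->1: no, cab/ccba meet in 1. 3a->2: ok.
All examples now run through 4 states with every (state, symbol) defined. Accept strings end in {0,1,3}, Reject strings end in {2}; accept={0,1,3}.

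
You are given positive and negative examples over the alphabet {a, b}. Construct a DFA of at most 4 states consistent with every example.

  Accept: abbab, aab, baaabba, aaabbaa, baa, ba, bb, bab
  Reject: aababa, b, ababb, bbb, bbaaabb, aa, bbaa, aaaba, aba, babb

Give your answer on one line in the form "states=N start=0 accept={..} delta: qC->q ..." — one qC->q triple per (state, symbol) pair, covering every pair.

states=4 start=0 accept={0,3} delta: 0a->1 0b->2 1a->1 1b->0 2a->3 2b->0 3a->0 3b->0

Grow the machine one transition at a time. Run the examples from 0; the earliest place one falls off (shortest prefix, ties alphabetical) gets sent to the lowest-numbered state that keeps every Accept/Reject pair distinguishable — a pair clashes when both reach the same state with identical unread suffix — and to a fresh state only if none does.
a: 0a undefined. 0a->0: no, aab/b meet in 0 with "b" left. Open state 1: 0a->1.
b: 0b undefined. 0b->0: no, baa/aa meet in 1 with "a" left. 0b->1: no, ba/aa meet in 1 with "a" left. Open state 2: 0b->2.
aa: 1a undefined. 1a->0: no, aab/b meet in 2. 1a->1: ok.
ab: 1b undefined. 1b->0: ok.
ba: 2a undefined. 2a->0: no, abbab/b meet in 2. 2a->1: no, baaabba/aababa meet in 1. 2a->2: no, aaabbaa/b meet in 2. Open state 3: 2a->3.
bb: 2b undefined. 2b->0: ok.
baa: 3a undefined. 3a->0: ok.
bab: 3b undefined. 3b->0: ok.
All examples now run through 4 states with every (state, symbol) defined. Accept strings end in {0,3}, Reject strings end in {1,2}; accept={0,3}.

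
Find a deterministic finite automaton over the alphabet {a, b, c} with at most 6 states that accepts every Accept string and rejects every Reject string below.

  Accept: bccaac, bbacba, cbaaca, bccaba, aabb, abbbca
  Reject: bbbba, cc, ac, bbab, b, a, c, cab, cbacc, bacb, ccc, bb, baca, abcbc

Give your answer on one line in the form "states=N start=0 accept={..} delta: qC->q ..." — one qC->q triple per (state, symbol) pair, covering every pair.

Grow the machine one transition at a time. Run the examples from 0; the earliest place one falls off (shortest prefix, ties alphabetical) gets sent to the lowest-numbered state that keeps every Accept/Reject pair distinguishable — a pair clashes when both reach the same state with identical unread suffix — and to a fresh state only if none does.
a: 0a undefined. 0a->0: no, aabb/bb meet in 0 with "bb" left. Open state 1: 0a->1.
b: 0b undefined. 0b->0: ok.
c: 0c undefined. 0c->0: ok.
aa: 1a undefined. 1a->0: no, bccaac/cc meet in 0. 1a->1: no, bccaac/ac meet in 1 with "c" left. Open state 2: 1a->2.
ab: 1b undefined. 1b->0: no, bccaba/bbbba meet in 1. 1b->1: no, abbbca/baca meet in 1 with "ca" left. 1b->2: ok.
ac: 1c undefined. 1c->0: no, bbacba/bbbba meet in 1. 1c->1: ok.
aab: 2b undefined. 2b->0: no, aabb/cc meet in 0. 2b->1: no, aabb/bbab meet in 2. 2b->2: no, aabb/bbab meet in 2. Open state 3: 2b->3.
abc: 2c undefined. 2c->0: no, bccaac/cc meet in 0. 2c->1: no, bccaac/bbbba meet in 1. 2c->2: no, bccaac/bbab meet in 2. 2c->3: ok.
aabb: 3b undefined. 3b->0: no, aabb/cc meet in 0. 3b->1: no, aabb/bbbba meet in 1. 3b->2: no, bccaac/abcbc meet in 3. 3b->3: ok.
abbbc: 3c undefined. 3c->0: no, abbbca/bbbba meet in 1. 3c->1: no, abbbca/bbab meet in 2. 3c->2: ok.
abbbca: 2a undefined. 2a->0: no, bbacba/cc meet in 0. 2a->1: no, bbacba/bbbba meet in 1. 2a->2: no, bbacba/bbab meet in 2. 2a->3: ok.
cbaaca: 3a undefined. 3a->0: no, cbaaca/cc meet in 0. 3a->1: no, cbaaca/bbbba meet in 1. 3a->2: no, cbaaca/bbab meet in 2. 3a->3: ok.
All examples now run through 4 states with every (state, symbol) defined. Accept strings end in {3}, Reject strings end in {0,1,2}; accept={3}.

states=4 start=0 accept={3} delta: 0a->1 0b->0 0c->0 1a->2 1b->2 1c->1 2a->3 2b->3 2c->3 3a->3 3b->3 3c->2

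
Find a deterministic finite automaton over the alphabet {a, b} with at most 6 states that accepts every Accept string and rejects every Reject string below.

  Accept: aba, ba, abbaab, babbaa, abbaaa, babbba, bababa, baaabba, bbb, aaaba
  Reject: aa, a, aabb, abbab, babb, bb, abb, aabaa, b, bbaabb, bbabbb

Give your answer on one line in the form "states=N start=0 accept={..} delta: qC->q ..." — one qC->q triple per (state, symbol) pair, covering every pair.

State merging on the prefix tree: take the shortest (then alphabetical) example prefix whose next move is undefined and point that move at state 0, else 1, else 2, ...; a target is out if some Accept/Reject pair would then sit in one state with the same input left (inseparable). If every existing state is out, open a new one.
a: 0a undefined. 0a->0: ok.
b: 0b undefined. 0b->0: no, aba/aa meet in 0. Open state 1: 0b->1.
ba: 1a undefined. 1a->0: no, aba/aa meet in 0. 1a->1: no, aba/aabaa meet in 1. Open state 2: 1a->2.
bb: 1b undefined. 1b->0: no, abbaab/abbab meet in 1. 1b->1: no, bbb/aabb meet in 1. 1b->2: no, aba/aabb meet in 2. Open state 3: 1b->3.
baa: 2a undefined. 2a->0: ok.
bab: 2b undefined. 2b->0: no, babbaa/aa meet in 0. 2b->1: ok.
bba: 3a undefined. 3a->0: no, abbaab/abbab meet in 1. 3a->1: no, abbaab/b meet in 1. 3a->2: no, abbaab/abbab meet in 1. 3a->3: no, abbaab/abbab meet in 3 with "b" left. Open state 4: 3a->4.
bbb: 3b undefined. 3b->0: no, babbba/aa meet in 0. 3b->1: no, bbb/b meet in 1. 3b->2: no, babbba/aa meet in 0. 3b->3: no, bbb/aabb meet in 3. 3b->4: ok.
bbaa: 4a undefined. 4a->0: no, abbaab/b meet in 1. 4a->1: no, abbaab/aabb meet in 3. 4a->2: no, abbaab/b meet in 1. 4a->3: no, babbaa/aabb meet in 3. 4a->4: no, abbaab/abbab meet in 4 with "b" left. Open state 5: 4a->5.
bbab: 4b undefined. 4b->0: ok.
bbaab: 5b undefined. 5b->0: no, abbaab/aa meet in 0. 5b->1: no, abbaab/b meet in 1. 5b->2: ok.
abbaaa: 5a undefined. 5a->0: no, abbaaa/aa meet in 0. 5a->1: no, abbaaa/b meet in 1. 5a->2: ok.
All examples now run through 6 states with every (state, symbol) defined. Accept strings end in {2,4,5}, Reject strings end in {0,1,3}; accept={2,4,5}.

states=6 start=0 accept={2,4,5} delta: 0a->0 0b->1 1a->2 1b->3 2a->0 2b->1 3a->4 3b->4 4a->5 4b->0 5a->2 5b->2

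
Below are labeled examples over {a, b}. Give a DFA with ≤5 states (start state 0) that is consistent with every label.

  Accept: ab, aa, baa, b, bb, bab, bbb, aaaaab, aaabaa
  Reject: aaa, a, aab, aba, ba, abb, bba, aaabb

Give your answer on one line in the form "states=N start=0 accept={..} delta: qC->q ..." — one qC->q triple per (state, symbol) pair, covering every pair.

states=3 start=0 accept={0,2} delta: 0a->1 0b->0 1a->2 1b->2 2a->1 2b->1

State merging on the prefix tree: take the shortest (then alphabetical) example prefix whose next move is undefined and point that move at state 0, else 1, else 2, ...; a target is out if some Accept/Reject pair would then sit in one state with the same input left (inseparable). If every existing state is out, open a new one.
a: 0a undefined. 0a->0: no, ab/aab meet in 0 with "b" left. Open state 1: 0a->1.
b: 0b undefined. 0b->0: ok.
aa: 1a undefined. 1a->0: no, aa/aab meet in 0. 1a->1: no, ab/aab meet in 1 with "b" left. Open state 2: 1a->2.
ab: 1b undefined. 1b->0: no, ab/abb meet in 0. 1b->1: no, ab/a meet in 1. 1b->2: ok.
aaa: 2a undefined. 2a->0: no, b/aaa meet in 0. 2a->1: ok.
aab: 2b undefined. 2b->0: no, b/aab meet in 0. 2b->1: ok.
All examples now run through 3 states with every (state, symbol) defined. Accept strings end in {0,2}, Reject strings end in {1}; accept={0,2}.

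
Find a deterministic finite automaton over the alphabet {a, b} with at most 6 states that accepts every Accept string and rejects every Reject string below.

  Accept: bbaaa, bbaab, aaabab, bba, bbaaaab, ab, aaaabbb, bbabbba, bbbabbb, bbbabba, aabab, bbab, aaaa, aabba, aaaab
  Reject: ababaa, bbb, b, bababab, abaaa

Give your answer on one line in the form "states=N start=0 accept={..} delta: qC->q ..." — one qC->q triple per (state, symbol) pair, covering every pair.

states=5 start=0 accept={1,2,3} delta: 0a->1 0b->0 1a->1 1b->2 2a->3 2b->1 3a->4 3b->3 4a->0 4b->0

Grow the machine one transition at a time. Run the examples from 0; the earliest place one falls off (shortest prefix, ties alphabetical) gets sent to the lowest-numbered state that keeps every Accept/Reject pair distinguishable — a pair clashes when both reach the same state with identical unread suffix — and to a fresh state only if none does.
a: 0a undefined. 0a->0: no, ab/b meet in 0 with "b" left. Open state 1: 0a->1.
b: 0b undefined. 0b->0: ok.
aa: 1a undefined. 1a->0: no, bbaab/bbb meet in 0. 1a->1: ok.
ab: 1b undefined. 1b->0: no, bbaaa/ababaa meet in 1. 1b->1: no, bbaaa/ababaa meet in 1. Open state 2: 1b->2.
aba: 2a undefined. 2a->0: no, bbaaa/ababaa meet in 1. 2a->1: no, bbaaa/ababaa meet in 1. 2a->2: no, bbaab/abaaa meet in 2. Open state 3: 2a->3.
aabb: 2b undefined. 2b->0: no, aaaabbb/bbb meet in 0. 2b->1: ok.
abaa: 3a undefined. 3a->0: no, bbaaa/abaaa meet in 1. 3a->1: no, bbaaa/abaaa meet in 1. 3a->2: no, bbabbba/abaaa meet in 3. 3a->3: no, bbabbba/abaaa meet in 3. Open state 4: 3a->4.
abab: 3b undefined. 3b->0: no, bbaaa/ababaa meet in 1. 3b->1: no, bbaaa/ababaa meet in 1. 3b->2: no, bbaab/bababab meet in 2. 3b->3: ok.
abaaa: 4a undefined. 4a->0: ok.
bababab: 4b undefined. 4b->0: ok.
All examples now run through 5 states with every (state, symbol) defined. Accept strings end in {1,2,3}, Reject strings end in {0}; accept={1,2,3}.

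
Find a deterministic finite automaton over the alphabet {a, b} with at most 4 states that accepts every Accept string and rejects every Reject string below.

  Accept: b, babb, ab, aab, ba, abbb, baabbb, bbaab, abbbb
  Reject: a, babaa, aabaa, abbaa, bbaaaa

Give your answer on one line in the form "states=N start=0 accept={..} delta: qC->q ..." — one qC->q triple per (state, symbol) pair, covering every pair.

states=3 start=0 accept={1,2} delta: 0a->0 0b->1 1a->2 1b->1 2a->0 2b->0

State merging on the prefix tree: take the shortest (then alphabetical) example prefix whose next move is undefined and point that move at state 0, else 1, else 2, ...; a target is out if some Accept/Reject pair would then sit in one state with the same input left (inseparable). If every existing state is out, open a new one.
a: 0a undefined. 0a->0: ok.
b: 0b undefined. 0b->0: no, b/a meet in 0. Open state 1: 0b->1.
ba: 1a undefined. 1a->0: no, ba/a meet in 0. 1a->1: no, b/aabaa meet in 1. Open state 2: 1a->2.
bb: 1b undefined. 1b->0: no, abbbb/a meet in 0. 1b->1: ok.
baa: 2a undefined. 2a->0: ok.
bab: 2b undefined. 2b->0: ok.
All examples now run through 3 states with every (state, symbol) defined. Accept strings end in {1,2}, Reject strings end in {0}; accept={1,2}.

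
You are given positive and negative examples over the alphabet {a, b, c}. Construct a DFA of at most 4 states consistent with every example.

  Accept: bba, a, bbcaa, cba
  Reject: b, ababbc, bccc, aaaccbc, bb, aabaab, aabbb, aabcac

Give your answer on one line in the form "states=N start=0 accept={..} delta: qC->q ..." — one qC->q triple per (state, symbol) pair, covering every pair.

states=3 start=0 accept={0,2} delta: 0a->0 0b->1 0c->0 1a->2 1b->1 1c->1 2a->0 2b->0 2c->1

State merging on the prefix tree: take the shortest (then alphabetical) example prefix whose next move is undefined and point that move at state 0, else 1, else 2, ...; a target is out if some Accept/Reject pair would then sit in one state with the same input left (inseparable). If every existing state is out, open a new one.
a: 0a undefined. 0a->0: ok.
b: 0b undefined. 0b->0: no, bba/b meet in 0. Open state 1: 0b->1.
c: 0c undefined. 0c->0: ok.
bb: 1b undefined. 1b->0: no, bba/bb meet in 0. 1b->1: ok.
bc: 1c undefined. 1c->0: no, a/bccc meet in 0. 1c->1: ok.
aba: 1a undefined. 1a->0: no, bba/aabcac meet in 0. 1a->1: no, bba/b meet in 1. Open state 2: 1a->2.
abab: 2b undefined. 2b->0: ok.
aabaa: 2a undefined. 2a->0: ok.
aabcac: 2c undefined. 2c->0: no, a/aabcac meet in 0. 2c->1: ok.
All examples now run through 3 states with every (state, symbol) defined. Accept strings end in {0,2}, Reject strings end in {1}; accept={0,2}.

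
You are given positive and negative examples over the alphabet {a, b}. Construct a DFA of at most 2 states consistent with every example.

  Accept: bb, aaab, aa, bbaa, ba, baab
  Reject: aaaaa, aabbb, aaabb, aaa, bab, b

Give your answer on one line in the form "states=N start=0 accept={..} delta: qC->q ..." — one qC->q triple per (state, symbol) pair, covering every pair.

states=2 start=0 accept={0} delta: 0a->1 0b->1 1a->0 1b->0

State merging on the prefix tree: take the shortest (then alphabetical) example prefix whose next move is undefined and point that move at state 0, else 1, else 2, ...; a target is out if some Accept/Reject pair would then sit in one state with the same input left (inseparable). If every existing state is out, open a new one.
a: 0a undefined. 0a->0: no, bb/aaabb meet in 0 with "bb" left. Open state 1: 0a->1.
b: 0b undefined. 0b->0: no, bb/b meet in 0. 0b->1: ok.
aa: 1a undefined. 1a->0: ok.
bb: 1b undefined. 1b->0: ok.
All examples now run through 2 states with every (state, symbol) defined. Accept strings end in {0}, Reject strings end in {1}; accept={0}.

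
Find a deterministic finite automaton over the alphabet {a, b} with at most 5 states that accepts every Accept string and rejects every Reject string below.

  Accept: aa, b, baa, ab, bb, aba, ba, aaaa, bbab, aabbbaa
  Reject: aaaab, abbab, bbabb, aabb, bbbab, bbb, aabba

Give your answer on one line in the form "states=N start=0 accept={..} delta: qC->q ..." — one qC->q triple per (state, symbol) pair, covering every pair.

states=5 start=0 accept={1,2} delta: 0a->1 0b->1 1a->2 1b->2 2a->1 2b->3 3a->4 3b->3 4a->1 4b->0

Fold the examples into a partial DFA from state 0: repeatedly fix the first undefined (state, symbol) met by the shortest-then-alphabetical prefix, trying targets in increasing order and rejecting any under which an Accept and a Reject string meet in one state with the same remainder; add a state when all current targets are rejected. Accepting states are where Accept strings end.
a: 0a undefined. 0a->0: no, b/aaaab meet in 0 with "b" left. Open state 1: 0a->1.
b: 0b undefined. 0b->0: no, b/bbb meet in 0. 0b->1: ok.
aa: 1a undefined. 1a->0: no, b/aaaab meet in 1. 1a->1: no, ab/aaaab meet in 1 with "b" left. Open state 2: 1a->2.
ab: 1b undefined. 1b->0: no, b/bbabb meet in 1. 1b->1: no, b/bbb meet in 1. 1b->2: ok.
aaa: 2a undefined. 2a->0: no, aa/aaaab meet in 2. 2a->1: ok.
aab: 2b undefined. 2b->0: no, aa/abbab meet in 2. 2b->1: no, aa/aabb meet in 2. 2b->2: no, aa/aaaab meet in 2. Open state 3: 2b->3.
aabb: 3b undefined. 3b->0: no, b/aabba meet in 1. 3b->1: no, aa/aabba meet in 2. 3b->2: no, aa/aabb meet in 2. 3b->3: ok.
abba: 3a undefined. 3a->0: no, b/abbab meet in 1. 3a->1: no, aa/abbab meet in 2. 3a->2: no, aa/aabba meet in 2. 3a->3: no, aabbbaa/aaaab meet in 3. Open state 4: 3a->4.
abbab: 4b undefined. 4b->0: ok.
aabbbaa: 4a undefined. 4a->0: no, aabbbaa/abbab meet in 0. 4a->1: ok.
All examples now run through 5 states with every (state, symbol) defined. Accept strings end in {1,2}, Reject strings end in {0,3,4}; accept={1,2}.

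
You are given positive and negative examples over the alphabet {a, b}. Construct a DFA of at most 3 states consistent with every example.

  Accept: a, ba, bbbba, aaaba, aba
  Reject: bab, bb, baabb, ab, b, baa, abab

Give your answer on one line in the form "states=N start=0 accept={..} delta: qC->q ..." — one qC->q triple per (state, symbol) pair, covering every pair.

states=3 start=0 accept={0,2} delta: 0a->0 0b->1 1a->2 1b->1 2a->1 2b->1

Grow the machine one transition at a time. Run the examples from 0; the earliest place one falls off (shortest prefix, ties alphabetical) gets sent to the lowest-numbered state that keeps every Accept/Reject pair distinguishable — a pair clashes when both reach the same state with identical unread suffix — and to a fresh state only if none does.
a: 0a undefined. 0a->0: ok.
b: 0b undefined. 0b->0: no, a/bab meet in 0. Open state 1: 0b->1.
ba: 1a undefined. 1a->0: no, a/baa meet in 0. 1a->1: no, ba/ab meet in 1. Open state 2: 1a->2.
bb: 1b undefined. 1b->0: no, a/bb meet in 0. 1b->1: ok.
baa: 2a undefined. 2a->0: no, a/baa meet in 0. 2a->1: ok.
bab: 2b undefined. 2b->0: no, a/bab meet in 0. 2b->1: ok.
All examples now run through 3 states with every (state, symbol) defined. Accept strings end in {0,2}, Reject strings end in {1}; accept={0,2}.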